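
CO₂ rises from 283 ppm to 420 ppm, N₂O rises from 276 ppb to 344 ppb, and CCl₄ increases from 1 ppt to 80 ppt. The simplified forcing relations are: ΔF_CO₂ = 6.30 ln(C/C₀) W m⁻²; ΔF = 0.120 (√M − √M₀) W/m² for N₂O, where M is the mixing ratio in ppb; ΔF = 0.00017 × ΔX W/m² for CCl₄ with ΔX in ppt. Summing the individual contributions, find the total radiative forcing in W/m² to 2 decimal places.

ΔF = 2.73 W/m²

CO₂: 6.30 × ln(420/283) = 6.30 × ln(1.48410) = 6.30 × 0.39481 = 2.4873 W/m².
N₂O: 0.120 × (√344 − √276) = 0.120 × (18.5472 − 16.6132) = 0.120 × 1.9340 = 0.2321 W/m².
CCl₄: ΔF = 0.00017 × (80 − 1) = 0.00017 × 79 = 0.0134 W/m².
Total ΔF = 2.4873 + 0.2321 + 0.0134 = 2.7328 W/m².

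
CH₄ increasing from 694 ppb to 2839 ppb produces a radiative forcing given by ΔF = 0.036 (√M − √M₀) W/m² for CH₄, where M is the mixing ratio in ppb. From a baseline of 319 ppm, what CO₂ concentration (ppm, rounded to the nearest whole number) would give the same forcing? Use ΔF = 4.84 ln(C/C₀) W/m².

CH₄ forcing: 0.036 × (√2839 − √694) = 0.036 × (53.2823 − 26.3439) = 0.036 × 26.9384 = 0.96978 W/m².
Set 4.84 ln(C/319) = 0.96978: ln(C/319) = 0.96978/4.84 = 0.20037, so C = 319 × e^0.20037 = 319 × 1.22185 = 389.77 ppm.

C ≈ 390 ppm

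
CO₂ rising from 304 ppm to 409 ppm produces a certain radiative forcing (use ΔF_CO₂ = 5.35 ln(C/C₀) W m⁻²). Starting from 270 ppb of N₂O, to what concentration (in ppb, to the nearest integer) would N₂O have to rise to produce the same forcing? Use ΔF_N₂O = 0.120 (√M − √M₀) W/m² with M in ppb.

CO₂ forcing: 5.35 × ln(409/304) = 5.35 × 0.296687 = 1.58728 W/m².
Set 0.120(√M − √270) = 1.58728: √M = 1.58728/0.120 + √270 = 13.2273 + 16.4317 = 29.6590.
M = (29.6590)² = 879.66 ppb.

M ≈ 880 ppb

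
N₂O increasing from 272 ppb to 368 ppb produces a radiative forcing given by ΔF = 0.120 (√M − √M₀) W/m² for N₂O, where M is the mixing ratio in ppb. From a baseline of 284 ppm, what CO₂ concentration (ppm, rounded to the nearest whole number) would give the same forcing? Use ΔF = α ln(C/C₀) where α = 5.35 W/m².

C ≈ 302 ppm

N₂O forcing: 0.120 × (√368 − √272) = 0.120 × (19.1833 − 16.4924) = 0.120 × 2.6909 = 0.32291 W/m².
Set 5.35 ln(C/284) = 0.32291: ln(C/284) = 0.32291/5.35 = 0.06036, so C = 284 × e^0.06036 = 284 × 1.06222 = 301.67 ppm.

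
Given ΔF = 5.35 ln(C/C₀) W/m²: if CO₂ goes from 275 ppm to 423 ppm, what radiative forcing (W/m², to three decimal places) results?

CO₂ absorption bands are partially saturated, so forcing scales with the logarithm of the concentration ratio.
CO₂: 5.35 × ln(423/275) = 5.35 × ln(1.53818) = 5.35 × 0.43060 = 2.3037 W/m².

ΔF = 2.304 W/m²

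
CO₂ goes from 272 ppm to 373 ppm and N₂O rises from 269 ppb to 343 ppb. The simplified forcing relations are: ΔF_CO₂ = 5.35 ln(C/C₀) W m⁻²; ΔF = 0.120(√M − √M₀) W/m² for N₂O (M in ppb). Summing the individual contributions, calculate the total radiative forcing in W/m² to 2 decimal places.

ΔF = 1.94 W/m²

CO₂: 5.35 × ln(373/272) = 5.35 × ln(1.37132) = 5.35 × 0.31577 = 1.6894 W/m².
N₂O: 0.120 × (√343 − √269) = 0.120 × (18.5203 − 16.4012) = 0.120 × 2.1191 = 0.2543 W/m².
Total ΔF = 1.6894 + 0.2543 = 1.9437 W/m².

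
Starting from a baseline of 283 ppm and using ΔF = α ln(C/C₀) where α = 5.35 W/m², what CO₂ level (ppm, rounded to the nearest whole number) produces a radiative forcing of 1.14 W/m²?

C ≈ 350 ppm

Set 5.35 ln(C/283) = 1.14, so ln(C/283) = 1.14/5.35 = 0.21308.
Then C/283 = e^0.21308 = 1.23748, giving C = 283 × 1.23748 = 350.21 ppm.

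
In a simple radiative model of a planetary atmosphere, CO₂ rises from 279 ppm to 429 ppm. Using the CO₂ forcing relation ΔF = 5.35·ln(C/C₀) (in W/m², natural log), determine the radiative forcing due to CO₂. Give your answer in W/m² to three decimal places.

CO₂: 5.35 × ln(429/279) = 5.35 × ln(1.53763) = 5.35 × 0.43024 = 2.3018 W/m².

ΔF = 2.302 W/m²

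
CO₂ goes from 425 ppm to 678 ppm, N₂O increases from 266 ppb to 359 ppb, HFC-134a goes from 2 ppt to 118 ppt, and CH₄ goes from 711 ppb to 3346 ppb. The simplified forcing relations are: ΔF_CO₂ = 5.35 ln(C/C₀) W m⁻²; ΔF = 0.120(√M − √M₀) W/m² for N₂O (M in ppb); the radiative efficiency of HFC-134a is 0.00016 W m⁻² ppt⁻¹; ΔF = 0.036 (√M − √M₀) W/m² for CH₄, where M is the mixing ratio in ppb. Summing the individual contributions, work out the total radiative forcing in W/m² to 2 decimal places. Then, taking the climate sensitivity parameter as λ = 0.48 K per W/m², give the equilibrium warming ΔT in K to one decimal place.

CO₂: 5.35 × ln(678/425) = 5.35 × ln(1.59529) = 5.35 × 0.46706 = 2.4988 W/m².
N₂O: 0.120 × (√359 − √266) = 0.120 × (18.9473 − 16.3095) = 0.120 × 2.6378 = 0.3165 W/m².
HFC-134a: ΔF = 0.00016 × (118 − 2) = 0.00016 × 116 = 0.0186 W/m².
CH₄: 0.036 × (√3346 − √711) = 0.036 × (57.8446 − 26.6646) = 0.036 × 31.1800 = 1.1225 W/m².
Total ΔF = 2.4988 + 0.3165 + 0.0186 + 1.1225 = 3.9564 W/m².
ΔT = λ ΔF = 0.48 × 3.96 = 1.9008 K.

ΔF = 3.96 W/m²; ΔT = 1.9 K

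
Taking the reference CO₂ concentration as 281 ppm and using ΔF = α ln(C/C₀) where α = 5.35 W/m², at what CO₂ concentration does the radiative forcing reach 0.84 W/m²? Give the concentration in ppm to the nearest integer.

C ≈ 329 ppm

Set 5.35 ln(C/281) = 0.84, so ln(C/281) = 0.84/5.35 = 0.15701.
Then C/281 = e^0.15701 = 1.17001, giving C = 281 × 1.17001 = 328.77 ppm.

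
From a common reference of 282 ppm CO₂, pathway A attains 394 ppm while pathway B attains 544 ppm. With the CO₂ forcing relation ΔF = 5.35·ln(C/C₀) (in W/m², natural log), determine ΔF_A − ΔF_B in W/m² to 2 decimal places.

ΔF_A = 5.35 ln(394/282) = 5.35 × 0.33444 = 1.7893 W/m².
ΔF_B = 5.35 ln(544/282) = 5.35 × 0.65704 = 3.5152 W/m².
Difference: 1.7893 − 3.5152 = -1.7259 W/m².

ΔF_A − ΔF_B = -1.73 W/m²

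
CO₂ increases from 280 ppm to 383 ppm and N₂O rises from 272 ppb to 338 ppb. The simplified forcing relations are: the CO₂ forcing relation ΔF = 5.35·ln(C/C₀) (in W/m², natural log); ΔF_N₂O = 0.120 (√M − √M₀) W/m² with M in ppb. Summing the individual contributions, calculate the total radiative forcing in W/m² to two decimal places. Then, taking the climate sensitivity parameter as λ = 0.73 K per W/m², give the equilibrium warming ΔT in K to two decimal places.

CO₂: 5.35 × ln(383/280) = 5.35 × ln(1.36786) = 5.35 × 0.31325 = 1.6759 W/m².
N₂O: 0.120 × (√338 − √272) = 0.120 × (18.3848 − 16.4924) = 0.120 × 1.8924 = 0.2271 W/m².
Total ΔF = 1.6759 + 0.2271 = 1.9030 W/m².
ΔT = λ ΔF = 0.73 × 1.90 = 1.3870 K.

ΔF = 1.90 W/m²; ΔT = 1.39 K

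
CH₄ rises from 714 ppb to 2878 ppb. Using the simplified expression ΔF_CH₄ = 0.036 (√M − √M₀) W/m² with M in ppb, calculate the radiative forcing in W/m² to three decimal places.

CH₄: 0.036 × (√2878 − √714) = 0.036 × (53.6470 − 26.7208) = 0.036 × 26.9262 = 0.9693 W/m².

ΔF = 0.969 W/m²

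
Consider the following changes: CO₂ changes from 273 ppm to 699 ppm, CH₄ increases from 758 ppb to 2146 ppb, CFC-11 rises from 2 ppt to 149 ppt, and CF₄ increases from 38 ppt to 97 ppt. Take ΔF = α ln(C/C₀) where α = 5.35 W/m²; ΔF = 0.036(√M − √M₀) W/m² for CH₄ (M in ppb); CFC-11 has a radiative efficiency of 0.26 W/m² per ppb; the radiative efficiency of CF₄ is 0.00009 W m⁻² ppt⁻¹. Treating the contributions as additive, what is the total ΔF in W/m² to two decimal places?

ΔF = 5.75 W/m²

CO₂: 5.35 × ln(699/273) = 5.35 × ln(2.56044) = 5.35 × 0.94018 = 5.0300 W/m².
CH₄: 0.036 × (√2146 − √758) = 0.036 × (46.3249 − 27.5318) = 0.036 × 18.7931 = 0.6766 W/m².
CFC-11: Δ = 149 − 2 = 147 ppt = 0.147 ppb; ΔF = 0.26 × 0.147 = 0.0382 W/m².
CF₄: ΔF = 0.00009 × (97 − 38) = 0.00009 × 59 = 0.0053 W/m².
Total ΔF = 5.0300 + 0.6766 + 0.0382 + 0.0053 = 5.7501 W/m².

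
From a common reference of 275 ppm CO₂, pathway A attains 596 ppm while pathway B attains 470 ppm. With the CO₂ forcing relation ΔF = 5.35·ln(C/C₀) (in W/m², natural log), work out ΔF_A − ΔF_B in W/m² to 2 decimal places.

ΔF_A = 5.35 ln(596/275) = 5.35 × 0.77347 = 4.1381 W/m².
ΔF_B = 5.35 ln(470/275) = 5.35 × 0.53596 = 2.8674 W/m².
Difference: 4.1381 − 2.8674 = 1.2707 W/m².
(Equivalently, ΔF_A − ΔF_B = 5.35 ln(596/470) = 5.35 × 0.23751 = 1.2707 W/m².)

ΔF_A − ΔF_B = 1.27 W/m²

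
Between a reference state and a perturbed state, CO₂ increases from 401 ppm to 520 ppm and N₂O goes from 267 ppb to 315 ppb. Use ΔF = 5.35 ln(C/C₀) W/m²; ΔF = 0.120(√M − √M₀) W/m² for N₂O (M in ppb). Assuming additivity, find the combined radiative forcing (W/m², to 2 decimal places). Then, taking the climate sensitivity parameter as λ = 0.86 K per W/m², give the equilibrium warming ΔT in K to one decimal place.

CO₂: 5.35 × ln(520/401) = 5.35 × ln(1.29676) = 5.35 × 0.25987 = 1.3903 W/m².
N₂O: 0.120 × (√315 − √267) = 0.120 × (17.7482 − 16.3401) = 0.120 × 1.4081 = 0.1690 W/m².
Total ΔF = 1.3903 + 0.1690 = 1.5593 W/m².
ΔT = λ ΔF = 0.86 × 1.56 = 1.3416 K.

ΔF = 1.56 W/m²; ΔT = 1.3 K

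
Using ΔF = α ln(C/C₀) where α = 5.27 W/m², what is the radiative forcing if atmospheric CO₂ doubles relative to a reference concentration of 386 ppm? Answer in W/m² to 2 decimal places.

ΔF = 3.65 W/m²

Because the forcing depends only on the ratio C/C₀, the initial concentration does not enter.
ΔF = 5.27 × ln(2) = 5.27 × 0.69315 = 3.6529 W/m².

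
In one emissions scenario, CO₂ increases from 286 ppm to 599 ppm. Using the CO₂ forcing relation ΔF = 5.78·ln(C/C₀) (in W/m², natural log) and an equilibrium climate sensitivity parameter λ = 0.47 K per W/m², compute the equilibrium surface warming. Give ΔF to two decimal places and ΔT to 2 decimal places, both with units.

CO₂: 5.78 × ln(599/286) = 5.78 × ln(2.09441) = 5.78 × 0.73927 = 4.2730 W/m².
ΔT = λ ΔF = 0.47 × 4.27 = 2.0069 K.

ΔF = 4.27 W/m²; ΔT = 2.01 K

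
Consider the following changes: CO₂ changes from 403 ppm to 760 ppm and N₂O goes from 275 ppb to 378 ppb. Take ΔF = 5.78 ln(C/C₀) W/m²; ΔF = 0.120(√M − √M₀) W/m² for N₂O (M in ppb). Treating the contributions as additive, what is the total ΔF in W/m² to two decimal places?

ΔF = 4.01 W/m²

CO₂: 5.78 × ln(760/403) = 5.78 × ln(1.88586) = 5.78 × 0.63438 = 3.6667 W/m².
N₂O: 0.120 × (√378 − √275) = 0.120 × (19.4422 − 16.5831) = 0.120 × 2.8591 = 0.3431 W/m².
Total ΔF = 3.6667 + 0.3431 = 4.0098 W/m².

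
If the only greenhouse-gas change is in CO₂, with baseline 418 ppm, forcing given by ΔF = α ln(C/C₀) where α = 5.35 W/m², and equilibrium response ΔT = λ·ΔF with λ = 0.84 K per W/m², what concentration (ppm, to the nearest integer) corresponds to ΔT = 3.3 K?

C ≈ 871 ppm

Required forcing: ΔF = ΔT/λ = 3.3/0.84 = 3.9286 W/m².
Then ln(C/418) = ΔF/5.35 = 3.9286/5.35 = 0.73432.
So C = 418 × e^0.73432 = 418 × 2.08406 = 871.14 ppm.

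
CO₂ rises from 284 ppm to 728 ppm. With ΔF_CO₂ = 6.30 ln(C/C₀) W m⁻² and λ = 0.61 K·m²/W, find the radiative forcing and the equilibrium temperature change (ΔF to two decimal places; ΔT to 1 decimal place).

CO₂: 6.30 × ln(728/284) = 6.30 × ln(2.56338) = 6.30 × 0.94133 = 5.9304 W/m².
ΔT = λ ΔF = 0.61 × 5.93 = 3.6173 K.

ΔF = 5.93 W/m²; ΔT = 3.6 K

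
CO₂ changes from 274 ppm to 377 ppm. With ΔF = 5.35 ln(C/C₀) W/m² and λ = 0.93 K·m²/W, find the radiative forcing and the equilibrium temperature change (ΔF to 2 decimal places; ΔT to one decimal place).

ΔF = 1.71 W/m²; ΔT = 1.6 K

CO₂: 5.35 × ln(377/274) = 5.35 × ln(1.37591) = 5.35 × 0.31912 = 1.7073 W/m².
ΔT = λ ΔF = 0.93 × 1.71 = 1.5903 K.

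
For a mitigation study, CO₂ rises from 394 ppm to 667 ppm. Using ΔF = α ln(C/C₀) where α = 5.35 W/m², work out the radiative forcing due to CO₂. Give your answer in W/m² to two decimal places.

ΔF = 2.82 W/m²

CO₂: 5.35 × ln(667/394) = 5.35 × ln(1.69289) = 5.35 × 0.52644 = 2.8165 W/m².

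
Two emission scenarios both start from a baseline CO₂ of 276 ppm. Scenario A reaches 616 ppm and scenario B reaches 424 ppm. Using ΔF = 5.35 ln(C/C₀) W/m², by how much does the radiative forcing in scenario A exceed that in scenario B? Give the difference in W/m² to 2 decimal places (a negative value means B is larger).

ΔF_A − ΔF_B = 2.00 W/m²

ΔF_A = 5.35 ln(616/276) = 5.35 × 0.80285 = 4.2952 W/m².
ΔF_B = 5.35 ln(424/276) = 5.35 × 0.42933 = 2.2969 W/m².
Difference: 4.2952 − 2.2969 = 1.9983 W/m².
(Equivalently, ΔF_A − ΔF_B = 5.35 ln(616/424) = 5.35 × 0.37351 = 1.9983 W/m².)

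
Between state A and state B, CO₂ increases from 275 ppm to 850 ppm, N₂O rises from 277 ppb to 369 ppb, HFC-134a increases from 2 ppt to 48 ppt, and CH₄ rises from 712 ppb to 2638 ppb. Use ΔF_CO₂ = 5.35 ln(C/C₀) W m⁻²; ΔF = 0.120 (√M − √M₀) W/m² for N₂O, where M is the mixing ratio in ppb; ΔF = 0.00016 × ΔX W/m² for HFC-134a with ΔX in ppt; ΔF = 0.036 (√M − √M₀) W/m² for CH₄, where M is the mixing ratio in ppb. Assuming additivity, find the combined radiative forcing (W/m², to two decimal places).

CO₂: 5.35 × ln(850/275) = 5.35 × ln(3.09091) = 5.35 × 1.12847 = 6.0373 W/m².
N₂O: 0.120 × (√369 − √277) = 0.120 × (19.2094 − 16.6433) = 0.120 × 2.5661 = 0.3079 W/m².
HFC-134a: ΔF = 0.00016 × (48 − 2) = 0.00016 × 46 = 0.0074 W/m².
CH₄: 0.036 × (√2638 − √712) = 0.036 × (51.3615 − 26.6833) = 0.036 × 24.6782 = 0.8884 W/m².
Total ΔF = 6.0373 + 0.3079 + 0.0074 + 0.8884 = 7.2410 W/m².

ΔF = 7.24 W/m²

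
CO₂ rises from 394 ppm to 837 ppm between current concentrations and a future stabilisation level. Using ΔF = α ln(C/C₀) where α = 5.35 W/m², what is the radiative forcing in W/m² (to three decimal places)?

CO₂: 5.35 × ln(837/394) = 5.35 × ln(2.12437) = 5.35 × 0.75348 = 4.0311 W/m².

ΔF = 4.031 W/m²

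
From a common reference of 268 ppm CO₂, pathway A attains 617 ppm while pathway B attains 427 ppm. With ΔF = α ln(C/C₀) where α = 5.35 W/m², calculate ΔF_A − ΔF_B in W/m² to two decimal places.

ΔF_A = 5.35 ln(617/268) = 5.35 × 0.83388 = 4.4613 W/m².
ΔF_B = 5.35 ln(427/268) = 5.35 × 0.46580 = 2.4920 W/m².
Difference: 4.4613 − 2.4920 = 1.9693 W/m².

ΔF_A − ΔF_B = 1.97 W/m²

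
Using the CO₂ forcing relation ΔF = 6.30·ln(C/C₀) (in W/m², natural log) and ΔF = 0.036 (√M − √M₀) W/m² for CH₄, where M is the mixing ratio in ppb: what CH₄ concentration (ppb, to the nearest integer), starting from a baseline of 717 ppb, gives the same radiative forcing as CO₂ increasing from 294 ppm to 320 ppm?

CO₂ forcing: 6.30 × ln(320/294) = 6.30 × 0.084741 = 0.53387 W/m².
Set 0.036(√M − √717) = 0.53387: √M = 0.53387/0.036 + √717 = 14.8297 + 26.7769 = 41.6066.
M = (41.6066)² = 1731.11 ppb.

M ≈ 1731 ppb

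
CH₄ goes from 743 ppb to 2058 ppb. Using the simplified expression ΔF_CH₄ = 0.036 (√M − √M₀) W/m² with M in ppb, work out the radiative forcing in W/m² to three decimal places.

CH₄: 0.036 × (√2058 − √743) = 0.036 × (45.3652 − 27.2580) = 0.036 × 18.1072 = 0.6519 W/m².

ΔF = 0.652 W/m²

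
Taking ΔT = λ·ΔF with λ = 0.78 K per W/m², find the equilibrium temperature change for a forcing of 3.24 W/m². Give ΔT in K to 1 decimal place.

ΔT = λ ΔF = 0.78 × 3.24 = 2.5272 K.

ΔT = 2.5 K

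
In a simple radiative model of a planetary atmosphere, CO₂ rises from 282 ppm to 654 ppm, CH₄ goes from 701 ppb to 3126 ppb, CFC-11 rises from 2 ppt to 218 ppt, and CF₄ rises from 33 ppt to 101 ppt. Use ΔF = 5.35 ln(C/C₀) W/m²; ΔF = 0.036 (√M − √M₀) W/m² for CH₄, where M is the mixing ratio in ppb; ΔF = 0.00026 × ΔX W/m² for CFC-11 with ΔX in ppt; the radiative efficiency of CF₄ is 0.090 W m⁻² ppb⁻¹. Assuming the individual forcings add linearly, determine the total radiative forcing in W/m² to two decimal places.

ΔF = 5.62 W/m²

CO₂: 5.35 × ln(654/282) = 5.35 × ln(2.31915) = 5.35 × 0.84120 = 4.5004 W/m².
CH₄: 0.036 × (√3126 − √701) = 0.036 × (55.9106 − 26.4764) = 0.036 × 29.4342 = 1.0596 W/m².
CFC-11: ΔF = 0.00026 × (218 − 2) = 0.00026 × 216 = 0.0562 W/m².
CF₄: Δ = 101 − 33 = 68 ppt = 0.068 ppb; ΔF = 0.090 × 0.068 = 0.0061 W/m².
Total ΔF = 4.5004 + 1.0596 + 0.0562 + 0.0061 = 5.6223 W/m².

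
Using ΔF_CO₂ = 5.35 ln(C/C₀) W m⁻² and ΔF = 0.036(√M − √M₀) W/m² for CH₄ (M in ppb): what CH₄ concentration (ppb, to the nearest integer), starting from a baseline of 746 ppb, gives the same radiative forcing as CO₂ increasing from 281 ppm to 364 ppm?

M ≈ 4326 ppb

CO₂ forcing: 5.35 × ln(364/281) = 5.35 × 0.258799 = 1.38457 W/m².
Set 0.036(√M − √746) = 1.38457: √M = 1.38457/0.036 + √746 = 38.4603 + 27.3130 = 65.7733.
M = (65.7733)² = 4326.13 ppb.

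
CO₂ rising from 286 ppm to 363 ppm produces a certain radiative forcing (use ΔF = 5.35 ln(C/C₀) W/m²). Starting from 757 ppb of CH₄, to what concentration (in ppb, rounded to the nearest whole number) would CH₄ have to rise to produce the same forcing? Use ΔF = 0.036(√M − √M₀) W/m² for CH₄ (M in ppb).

M ≈ 3962 ppb

CO₂ forcing: 5.35 × ln(363/286) = 5.35 × 0.238411 = 1.27550 W/m².
Set 0.036(√M − √757) = 1.27550: √M = 1.27550/0.036 + √757 = 35.4306 + 27.5136 = 62.9442.
M = (62.9442)² = 3961.97 ppb.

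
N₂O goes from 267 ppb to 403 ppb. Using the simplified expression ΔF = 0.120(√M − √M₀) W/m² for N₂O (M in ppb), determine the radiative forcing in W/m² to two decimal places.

N₂O: 0.120 × (√403 − √267) = 0.120 × (20.0749 − 16.3401) = 0.120 × 3.7348 = 0.4482 W/m².

ΔF = 0.45 W/m²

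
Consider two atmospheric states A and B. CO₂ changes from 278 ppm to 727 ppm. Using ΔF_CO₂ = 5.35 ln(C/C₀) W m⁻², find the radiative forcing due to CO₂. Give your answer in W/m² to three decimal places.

ΔF = 5.143 W/m²

CO₂: 5.35 × ln(727/278) = 5.35 × ln(2.61511) = 5.35 × 0.96131 = 5.1430 W/m².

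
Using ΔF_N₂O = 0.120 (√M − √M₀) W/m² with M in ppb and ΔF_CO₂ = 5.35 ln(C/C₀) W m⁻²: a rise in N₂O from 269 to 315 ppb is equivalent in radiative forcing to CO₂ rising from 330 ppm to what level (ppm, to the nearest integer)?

C ≈ 340 ppm

N₂O forcing: 0.120 × (√315 − √269) = 0.120 × (17.7482 − 16.4012) = 0.120 × 1.3470 = 0.16164 W/m².
Set 5.35 ln(C/330) = 0.16164: ln(C/330) = 0.16164/5.35 = 0.03021, so C = 330 × e^0.03021 = 330 × 1.03067 = 340.12 ppm.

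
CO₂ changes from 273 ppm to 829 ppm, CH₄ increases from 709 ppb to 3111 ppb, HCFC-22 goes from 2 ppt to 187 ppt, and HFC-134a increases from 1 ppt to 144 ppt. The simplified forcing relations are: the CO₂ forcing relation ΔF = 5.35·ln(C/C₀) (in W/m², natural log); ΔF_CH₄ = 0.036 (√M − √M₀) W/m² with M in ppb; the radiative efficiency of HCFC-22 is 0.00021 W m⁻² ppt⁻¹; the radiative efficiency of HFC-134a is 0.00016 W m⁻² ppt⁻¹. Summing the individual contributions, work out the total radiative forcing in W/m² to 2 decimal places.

ΔF = 7.05 W/m²

CO₂: 5.35 × ln(829/273) = 5.35 × ln(3.03663) = 5.35 × 1.11075 = 5.9425 W/m².
CH₄: 0.036 × (√3111 − √709) = 0.036 × (55.7763 − 26.6271) = 0.036 × 29.1492 = 1.0494 W/m².
HCFC-22: ΔF = 0.00021 × (187 − 2) = 0.00021 × 185 = 0.0389 W/m².
HFC-134a: ΔF = 0.00016 × (144 − 1) = 0.00016 × 143 = 0.0229 W/m².
Total ΔF = 5.9425 + 1.0494 + 0.0389 + 0.0229 = 7.0537 W/m².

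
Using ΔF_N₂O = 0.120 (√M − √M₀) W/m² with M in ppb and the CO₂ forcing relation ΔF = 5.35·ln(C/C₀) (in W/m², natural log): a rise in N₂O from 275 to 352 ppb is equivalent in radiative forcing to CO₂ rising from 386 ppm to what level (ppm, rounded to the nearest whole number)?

N₂O forcing: 0.120 × (√352 − √275) = 0.120 × (18.7617 − 16.5831) = 0.120 × 2.1786 = 0.26143 W/m².
Set 5.35 ln(C/386) = 0.26143: ln(C/386) = 0.26143/5.35 = 0.04887, so C = 386 × e^0.04887 = 386 × 1.05008 = 405.33 ppm.

C ≈ 405 ppm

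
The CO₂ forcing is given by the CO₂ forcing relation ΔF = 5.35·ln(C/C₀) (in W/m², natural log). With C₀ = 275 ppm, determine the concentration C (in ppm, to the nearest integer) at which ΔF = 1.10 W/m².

C ≈ 338 ppm

Set 5.35 ln(C/275) = 1.10, so ln(C/275) = 1.10/5.35 = 0.20561.
Then C/275 = e^0.20561 = 1.22827, giving C = 275 × 1.22827 = 337.77 ppm.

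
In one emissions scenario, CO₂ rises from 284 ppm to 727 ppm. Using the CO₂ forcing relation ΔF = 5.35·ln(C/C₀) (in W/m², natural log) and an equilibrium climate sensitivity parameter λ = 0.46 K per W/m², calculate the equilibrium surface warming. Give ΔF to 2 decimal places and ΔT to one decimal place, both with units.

ΔF = 5.03 W/m²; ΔT = 2.3 K

CO₂: 5.35 × ln(727/284) = 5.35 × ln(2.55986) = 5.35 × 0.93995 = 5.0287 W/m².
ΔT = λ ΔF = 0.46 × 5.03 = 2.3138 K.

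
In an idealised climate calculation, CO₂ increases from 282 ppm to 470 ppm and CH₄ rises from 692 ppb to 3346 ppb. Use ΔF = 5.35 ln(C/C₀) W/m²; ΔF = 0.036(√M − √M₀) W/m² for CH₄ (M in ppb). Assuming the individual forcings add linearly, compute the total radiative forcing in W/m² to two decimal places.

ΔF = 3.87 W/m²

CO₂: 5.35 × ln(470/282) = 5.35 × ln(1.66667) = 5.35 × 0.51083 = 2.7329 W/m².
CH₄: 0.036 × (√3346 − √692) = 0.036 × (57.8446 − 26.3059) = 0.036 × 31.5387 = 1.1354 W/m².
Total ΔF = 2.7329 + 1.1354 = 3.8683 W/m².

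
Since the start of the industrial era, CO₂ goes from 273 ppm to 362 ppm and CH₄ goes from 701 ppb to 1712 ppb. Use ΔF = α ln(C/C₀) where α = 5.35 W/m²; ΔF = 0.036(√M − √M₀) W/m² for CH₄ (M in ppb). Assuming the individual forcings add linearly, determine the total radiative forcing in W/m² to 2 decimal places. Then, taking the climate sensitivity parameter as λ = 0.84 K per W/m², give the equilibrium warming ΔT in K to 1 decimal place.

CO₂: 5.35 × ln(362/273) = 5.35 × ln(1.32601) = 5.35 × 0.28217 = 1.5096 W/m².
CH₄: 0.036 × (√1712 − √701) = 0.036 × (41.3763 − 26.4764) = 0.036 × 14.8999 = 0.5364 W/m².
Total ΔF = 1.5096 + 0.5364 = 2.0460 W/m².
ΔT = λ ΔF = 0.84 × 2.05 = 1.7220 K.

ΔF = 2.05 W/m²; ΔT = 1.7 K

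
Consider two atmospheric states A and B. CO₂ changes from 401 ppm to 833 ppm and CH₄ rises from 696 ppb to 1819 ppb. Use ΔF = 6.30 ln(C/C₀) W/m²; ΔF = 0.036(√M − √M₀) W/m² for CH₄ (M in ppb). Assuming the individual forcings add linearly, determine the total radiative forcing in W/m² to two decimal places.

ΔF = 5.19 W/m²

CO₂: 6.30 × ln(833/401) = 6.30 × ln(2.07731) = 6.30 × 0.73107 = 4.6057 W/m².
CH₄: 0.036 × (√1819 − √696) = 0.036 × (42.6497 − 26.3818) = 0.036 × 16.2679 = 0.5856 W/m².
Total ΔF = 4.6057 + 0.5856 = 5.1913 W/m².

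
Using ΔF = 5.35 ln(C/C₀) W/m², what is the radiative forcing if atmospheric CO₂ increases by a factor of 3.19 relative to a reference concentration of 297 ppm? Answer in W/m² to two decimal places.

ΔF = 6.21 W/m²

Because the forcing depends only on the ratio C/C₀, the initial concentration does not enter.
ΔF = 5.35 × ln(3.19) = 5.35 × 1.16002 = 6.2061 W/m².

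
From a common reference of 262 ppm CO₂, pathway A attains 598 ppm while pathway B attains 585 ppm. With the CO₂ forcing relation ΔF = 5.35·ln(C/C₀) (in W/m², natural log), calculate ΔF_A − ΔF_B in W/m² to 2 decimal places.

ΔF_A − ΔF_B = 0.12 W/m²

ΔF_A = 5.35 ln(598/262) = 5.35 × 0.82525 = 4.4151 W/m².
ΔF_B = 5.35 ln(585/262) = 5.35 × 0.80327 = 4.2975 W/m².
Difference: 4.4151 − 4.2975 = 0.1176 W/m².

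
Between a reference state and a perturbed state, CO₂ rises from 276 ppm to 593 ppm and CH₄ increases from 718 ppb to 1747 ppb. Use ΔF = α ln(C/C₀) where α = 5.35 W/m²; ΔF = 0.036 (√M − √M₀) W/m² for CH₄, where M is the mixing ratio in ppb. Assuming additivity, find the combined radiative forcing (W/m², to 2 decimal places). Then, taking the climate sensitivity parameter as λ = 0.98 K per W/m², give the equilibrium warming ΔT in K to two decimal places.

ΔF = 4.63 W/m²; ΔT = 4.54 K

CO₂: 5.35 × ln(593/276) = 5.35 × ln(2.14855) = 5.35 × 0.76479 = 4.0916 W/m².
CH₄: 0.036 × (√1747 − √718) = 0.036 × (41.7971 − 26.7955) = 0.036 × 15.0016 = 0.5401 W/m².
Total ΔF = 4.0916 + 0.5401 = 4.6317 W/m².
ΔT = λ ΔF = 0.98 × 4.63 = 4.5374 K.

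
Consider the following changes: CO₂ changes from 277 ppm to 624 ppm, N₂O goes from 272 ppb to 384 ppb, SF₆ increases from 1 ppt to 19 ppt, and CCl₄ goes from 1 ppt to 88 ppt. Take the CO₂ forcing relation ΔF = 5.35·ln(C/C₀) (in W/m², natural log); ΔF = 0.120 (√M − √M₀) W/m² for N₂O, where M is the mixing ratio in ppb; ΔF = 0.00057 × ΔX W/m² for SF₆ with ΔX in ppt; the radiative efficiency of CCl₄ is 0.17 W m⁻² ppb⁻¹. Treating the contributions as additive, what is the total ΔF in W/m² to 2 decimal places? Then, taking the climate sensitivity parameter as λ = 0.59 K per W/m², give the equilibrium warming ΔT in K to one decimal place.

CO₂: 5.35 × ln(624/277) = 5.35 × ln(2.25271) = 5.35 × 0.81213 = 4.3449 W/m².
N₂O: 0.120 × (√384 − √272) = 0.120 × (19.5959 − 16.4924) = 0.120 × 3.1035 = 0.3724 W/m².
SF₆: ΔF = 0.00057 × (19 − 1) = 0.00057 × 18 = 0.0103 W/m².
CCl₄: Δ = 88 − 1 = 87 ppt = 0.087 ppb; ΔF = 0.17 × 0.087 = 0.0148 W/m².
Total ΔF = 4.3449 + 0.3724 + 0.0103 + 0.0148 = 4.7424 W/m².
ΔT = λ ΔF = 0.59 × 4.74 = 2.7966 K.

ΔF = 4.74 W/m²; ΔT = 2.8 K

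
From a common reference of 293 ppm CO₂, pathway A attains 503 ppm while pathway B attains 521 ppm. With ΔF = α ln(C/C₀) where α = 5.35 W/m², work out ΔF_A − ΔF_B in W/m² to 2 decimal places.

ΔF_A = 5.35 ln(503/293) = 5.35 × 0.54042 = 2.8912 W/m².
ΔF_B = 5.35 ln(521/293) = 5.35 × 0.57558 = 3.0794 W/m².
Difference: 2.8912 − 3.0794 = -0.1882 W/m².

ΔF_A − ΔF_B = -0.19 W/m²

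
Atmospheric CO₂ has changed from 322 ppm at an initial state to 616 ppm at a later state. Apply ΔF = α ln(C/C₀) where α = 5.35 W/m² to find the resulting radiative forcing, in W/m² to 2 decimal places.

CO₂: 5.35 × ln(616/322) = 5.35 × ln(1.91304) = 5.35 × 0.64869 = 3.4705 W/m².

ΔF = 3.47 W/m²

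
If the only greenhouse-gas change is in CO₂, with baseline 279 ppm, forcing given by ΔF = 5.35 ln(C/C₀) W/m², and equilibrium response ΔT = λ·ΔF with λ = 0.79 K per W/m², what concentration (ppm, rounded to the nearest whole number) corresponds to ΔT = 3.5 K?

C ≈ 639 ppm

Required forcing: ΔF = ΔT/λ = 3.5/0.79 = 4.4304 W/m².
Then ln(C/279) = ΔF/5.35 = 4.4304/5.35 = 0.82811.
So C = 279 × e^0.82811 = 279 × 2.28899 = 638.63 ppm.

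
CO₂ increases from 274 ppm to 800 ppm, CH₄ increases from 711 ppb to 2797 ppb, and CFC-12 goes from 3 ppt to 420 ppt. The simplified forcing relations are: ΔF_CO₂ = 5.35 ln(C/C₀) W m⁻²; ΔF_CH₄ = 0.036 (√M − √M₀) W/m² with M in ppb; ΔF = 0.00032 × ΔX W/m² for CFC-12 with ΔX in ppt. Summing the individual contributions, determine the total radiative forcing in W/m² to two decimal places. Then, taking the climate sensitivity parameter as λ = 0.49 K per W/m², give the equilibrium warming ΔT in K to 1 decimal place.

ΔF = 6.81 W/m²; ΔT = 3.3 K

CO₂: 5.35 × ln(800/274) = 5.35 × ln(2.91971) = 5.35 × 1.07148 = 5.7324 W/m².
CH₄: 0.036 × (√2797 − √711) = 0.036 × (52.8867 − 26.6646) = 0.036 × 26.2221 = 0.9440 W/m².
CFC-12: ΔF = 0.00032 × (420 − 3) = 0.00032 × 417 = 0.1334 W/m².
Total ΔF = 5.7324 + 0.9440 + 0.1334 = 6.8098 W/m².
ΔT = λ ΔF = 0.49 × 6.81 = 3.3369 K.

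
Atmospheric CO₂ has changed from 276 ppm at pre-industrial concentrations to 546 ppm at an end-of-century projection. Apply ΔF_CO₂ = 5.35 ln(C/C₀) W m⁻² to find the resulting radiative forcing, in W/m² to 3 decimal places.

CO₂: 5.35 × ln(546/276) = 5.35 × ln(1.97826) = 5.35 × 0.68222 = 3.6499 W/m².

ΔF = 3.650 W/m²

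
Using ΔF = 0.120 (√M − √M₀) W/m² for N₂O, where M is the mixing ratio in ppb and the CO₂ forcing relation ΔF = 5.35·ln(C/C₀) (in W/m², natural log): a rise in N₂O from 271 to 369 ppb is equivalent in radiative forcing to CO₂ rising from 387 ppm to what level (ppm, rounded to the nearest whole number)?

N₂O forcing: 0.120 × (√369 − √271) = 0.120 × (19.2094 − 16.4621) = 0.120 × 2.7473 = 0.32968 W/m².
Set 5.35 ln(C/387) = 0.32968: ln(C/387) = 0.32968/5.35 = 0.06162, so C = 387 × e^0.06162 = 387 × 1.06356 = 411.60 ppm.

C ≈ 412 ppm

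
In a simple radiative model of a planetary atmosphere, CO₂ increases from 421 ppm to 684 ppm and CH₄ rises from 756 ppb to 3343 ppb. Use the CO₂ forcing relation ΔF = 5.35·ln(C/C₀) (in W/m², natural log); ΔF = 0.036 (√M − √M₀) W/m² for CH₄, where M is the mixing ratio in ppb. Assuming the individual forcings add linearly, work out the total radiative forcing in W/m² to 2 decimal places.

ΔF = 3.69 W/m²

CO₂: 5.35 × ln(684/421) = 5.35 × ln(1.62470) = 5.35 × 0.48532 = 2.5965 W/m².
CH₄: 0.036 × (√3343 − √756) = 0.036 × (57.8187 − 27.4955) = 0.036 × 30.3232 = 1.0916 W/m².
Total ΔF = 2.5965 + 1.0916 = 3.6881 W/m².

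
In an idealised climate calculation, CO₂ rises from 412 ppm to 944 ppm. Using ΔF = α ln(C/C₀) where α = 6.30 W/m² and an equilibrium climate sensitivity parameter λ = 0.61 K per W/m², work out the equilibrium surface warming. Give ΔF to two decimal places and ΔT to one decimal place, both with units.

ΔF = 5.22 W/m²; ΔT = 3.2 K

CO₂: 6.30 × ln(944/412) = 6.30 × ln(2.29126) = 6.30 × 0.82910 = 5.2233 W/m².
ΔT = λ ΔF = 0.61 × 5.22 = 3.1842 K.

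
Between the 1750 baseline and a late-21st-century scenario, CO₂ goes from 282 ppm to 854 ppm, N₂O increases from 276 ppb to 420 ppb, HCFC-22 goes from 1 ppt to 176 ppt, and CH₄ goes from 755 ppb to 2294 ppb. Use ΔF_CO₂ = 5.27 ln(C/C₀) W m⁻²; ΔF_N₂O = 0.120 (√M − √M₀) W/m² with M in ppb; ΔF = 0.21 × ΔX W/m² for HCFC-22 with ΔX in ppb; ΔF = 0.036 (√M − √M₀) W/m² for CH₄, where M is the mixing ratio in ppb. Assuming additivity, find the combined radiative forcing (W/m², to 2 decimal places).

ΔF = 7.08 W/m²

CO₂: 5.27 × ln(854/282) = 5.27 × ln(3.02837) = 5.27 × 1.10802 = 5.8393 W/m².
N₂O: 0.120 × (√420 − √276) = 0.120 × (20.4939 − 16.6132) = 0.120 × 3.8807 = 0.4657 W/m².
HCFC-22: Δ = 176 − 1 = 175 ppt = 0.175 ppb; ΔF = 0.21 × 0.175 = 0.0368 W/m².
CH₄: 0.036 × (√2294 − √755) = 0.036 × (47.8957 − 27.4773) = 0.036 × 20.4184 = 0.7351 W/m².
Total ΔF = 5.8393 + 0.4657 + 0.0368 + 0.7351 = 7.0769 W/m².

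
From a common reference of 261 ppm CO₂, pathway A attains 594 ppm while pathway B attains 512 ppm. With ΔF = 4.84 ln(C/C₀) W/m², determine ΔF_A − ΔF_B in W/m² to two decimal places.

ΔF_A = 4.84 ln(594/261) = 4.84 × 0.82236 = 3.9802 W/m².
ΔF_B = 4.84 ln(512/261) = 4.84 × 0.67380 = 3.2612 W/m².
Difference: 3.9802 − 3.2612 = 0.7190 W/m².
(Equivalently, ΔF_A − ΔF_B = 4.84 ln(594/512) = 4.84 × 0.14855 = 0.7190 W/m².)

ΔF_A − ΔF_B = 0.72 W/m²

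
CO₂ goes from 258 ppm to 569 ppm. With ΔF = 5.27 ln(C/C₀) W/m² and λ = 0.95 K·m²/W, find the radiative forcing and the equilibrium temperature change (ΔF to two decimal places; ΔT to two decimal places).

CO₂: 5.27 × ln(569/258) = 5.27 × ln(2.20543) = 5.27 × 0.79092 = 4.1681 W/m².
ΔT = λ ΔF = 0.95 × 4.17 = 3.9615 K.

ΔF = 4.17 W/m²; ΔT = 3.96 K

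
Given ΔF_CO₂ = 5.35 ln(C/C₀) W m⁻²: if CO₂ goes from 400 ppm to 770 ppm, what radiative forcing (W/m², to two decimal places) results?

ΔF = 3.50 W/m²

CO₂ absorption bands are partially saturated, so forcing scales with the logarithm of the concentration ratio.
CO₂: 5.35 × ln(770/400) = 5.35 × ln(1.92500) = 5.35 × 0.65493 = 3.5039 W/m².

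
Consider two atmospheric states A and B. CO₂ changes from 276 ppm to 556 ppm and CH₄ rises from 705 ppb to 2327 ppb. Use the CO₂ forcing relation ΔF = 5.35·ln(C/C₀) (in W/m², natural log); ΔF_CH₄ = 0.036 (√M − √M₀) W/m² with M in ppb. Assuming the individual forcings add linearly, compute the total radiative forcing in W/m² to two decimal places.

CO₂: 5.35 × ln(556/276) = 5.35 × ln(2.01449) = 5.35 × 0.70037 = 3.7470 W/m².
CH₄: 0.036 × (√2327 − √705) = 0.036 × (48.2390 − 26.5518) = 0.036 × 21.6872 = 0.7807 W/m².
Total ΔF = 3.7470 + 0.7807 = 4.5277 W/m².

ΔF = 4.53 W/m²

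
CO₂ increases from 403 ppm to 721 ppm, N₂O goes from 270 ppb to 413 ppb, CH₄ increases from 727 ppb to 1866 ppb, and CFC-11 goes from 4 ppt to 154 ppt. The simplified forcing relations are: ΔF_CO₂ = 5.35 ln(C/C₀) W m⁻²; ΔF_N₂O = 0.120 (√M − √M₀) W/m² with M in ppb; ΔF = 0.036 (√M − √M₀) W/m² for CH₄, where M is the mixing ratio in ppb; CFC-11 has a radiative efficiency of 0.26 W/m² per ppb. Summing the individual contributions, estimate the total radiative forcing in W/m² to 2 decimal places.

ΔF = 4.20 W/m²

CO₂: 5.35 × ln(721/403) = 5.35 × ln(1.78908) = 5.35 × 0.58170 = 3.1121 W/m².
N₂O: 0.120 × (√413 − √270) = 0.120 × (20.3224 − 16.4317) = 0.120 × 3.8907 = 0.4669 W/m².
CH₄: 0.036 × (√1866 − √727) = 0.036 × (43.1972 − 26.9629) = 0.036 × 16.2343 = 0.5844 W/m².
CFC-11: Δ = 154 − 4 = 150 ppt = 0.150 ppb; ΔF = 0.26 × 0.150 = 0.0390 W/m².
Total ΔF = 3.1121 + 0.4669 + 0.5844 + 0.0390 = 4.2024 W/m².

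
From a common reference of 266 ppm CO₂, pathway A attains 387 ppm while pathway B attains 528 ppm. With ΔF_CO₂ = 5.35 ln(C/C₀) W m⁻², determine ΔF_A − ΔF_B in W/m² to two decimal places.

ΔF_A = 5.35 ln(387/266) = 5.35 × 0.37493 = 2.0059 W/m².
ΔF_B = 5.35 ln(528/266) = 5.35 × 0.68560 = 3.6680 W/m².
Difference: 2.0059 − 3.6680 = -1.6621 W/m².

ΔF_A − ΔF_B = -1.66 W/m²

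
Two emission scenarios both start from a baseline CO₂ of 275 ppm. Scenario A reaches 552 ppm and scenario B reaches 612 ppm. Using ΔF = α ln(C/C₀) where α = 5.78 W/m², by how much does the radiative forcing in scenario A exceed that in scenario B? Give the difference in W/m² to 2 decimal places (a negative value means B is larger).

ΔF_A = 5.78 ln(552/275) = 5.78 × 0.69678 = 4.0274 W/m².
ΔF_B = 5.78 ln(612/275) = 5.78 × 0.79996 = 4.6238 W/m².
Difference: 4.0274 − 4.6238 = -0.5964 W/m².

ΔF_A − ΔF_B = -0.60 W/m²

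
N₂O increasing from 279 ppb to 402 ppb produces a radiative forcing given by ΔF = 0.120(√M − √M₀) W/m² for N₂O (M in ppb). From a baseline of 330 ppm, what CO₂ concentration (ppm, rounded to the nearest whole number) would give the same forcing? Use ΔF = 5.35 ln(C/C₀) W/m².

N₂O forcing: 0.120 × (√402 − √279) = 0.120 × (20.0499 − 16.7033) = 0.120 × 3.3466 = 0.40159 W/m².
Set 5.35 ln(C/330) = 0.40159: ln(C/330) = 0.40159/5.35 = 0.07506, so C = 330 × e^0.07506 = 330 × 1.07795 = 355.72 ppm.

C ≈ 356 ppm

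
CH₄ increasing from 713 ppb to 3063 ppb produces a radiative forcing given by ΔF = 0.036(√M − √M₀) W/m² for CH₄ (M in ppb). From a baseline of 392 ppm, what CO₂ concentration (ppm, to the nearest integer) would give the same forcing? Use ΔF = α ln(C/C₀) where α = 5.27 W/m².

C ≈ 477 ppm

CH₄ forcing: 0.036 × (√3063 − √713) = 0.036 × (55.3444 − 26.7021) = 0.036 × 28.6423 = 1.03112 W/m².
Set 5.27 ln(C/392) = 1.03112: ln(C/392) = 1.03112/5.27 = 0.19566, so C = 392 × e^0.19566 = 392 × 1.21611 = 476.72 ppm.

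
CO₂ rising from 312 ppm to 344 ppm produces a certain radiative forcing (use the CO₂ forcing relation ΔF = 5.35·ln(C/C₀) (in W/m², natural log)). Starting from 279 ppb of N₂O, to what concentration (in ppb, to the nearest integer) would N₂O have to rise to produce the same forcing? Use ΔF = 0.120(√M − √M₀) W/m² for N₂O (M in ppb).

M ≈ 443 ppb

CO₂ forcing: 5.35 × ln(344/312) = 5.35 × 0.097638 = 0.52236 W/m².
Set 0.120(√M − √279) = 0.52236: √M = 0.52236/0.120 + √279 = 4.3530 + 16.7033 = 21.0563.
M = (21.0563)² = 443.37 ppb.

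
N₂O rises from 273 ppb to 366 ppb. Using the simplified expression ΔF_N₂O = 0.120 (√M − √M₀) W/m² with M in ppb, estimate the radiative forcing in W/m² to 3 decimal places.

N₂O: 0.120 × (√366 − √273) = 0.120 × (19.1311 − 16.5227) = 0.120 × 2.6084 = 0.3130 W/m².

ΔF = 0.313 W/m²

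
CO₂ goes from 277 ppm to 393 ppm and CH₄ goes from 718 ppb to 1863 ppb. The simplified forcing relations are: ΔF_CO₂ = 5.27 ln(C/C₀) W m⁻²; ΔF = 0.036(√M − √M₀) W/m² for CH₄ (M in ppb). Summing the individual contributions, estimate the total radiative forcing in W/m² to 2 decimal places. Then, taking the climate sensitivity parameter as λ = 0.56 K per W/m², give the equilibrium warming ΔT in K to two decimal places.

ΔF = 2.43 W/m²; ΔT = 1.36 K

CO₂: 5.27 × ln(393/277) = 5.27 × ln(1.41877) = 5.27 × 0.34979 = 1.8434 W/m².
CH₄: 0.036 × (√1863 − √718) = 0.036 × (43.1625 − 26.7955) = 0.036 × 16.3670 = 0.5892 W/m².
Total ΔF = 1.8434 + 0.5892 = 2.4326 W/m².
ΔT = λ ΔF = 0.56 × 2.43 = 1.3608 K.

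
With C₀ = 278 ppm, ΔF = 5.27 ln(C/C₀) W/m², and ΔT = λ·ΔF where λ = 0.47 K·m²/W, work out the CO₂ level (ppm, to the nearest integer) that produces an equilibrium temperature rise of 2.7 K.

Required forcing: ΔF = ΔT/λ = 2.7/0.47 = 5.7447 W/m².
Then ln(C/278) = ΔF/5.27 = 5.7447/5.27 = 1.09008.
So C = 278 × e^1.09008 = 278 × 2.97451 = 826.91 ppm.

C ≈ 827 ppm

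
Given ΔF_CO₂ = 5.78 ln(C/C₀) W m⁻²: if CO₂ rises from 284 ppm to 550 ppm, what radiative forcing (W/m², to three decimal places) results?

CO₂: 5.78 × ln(550/284) = 5.78 × ln(1.93662) = 5.78 × 0.66094 = 3.8202 W/m².

ΔF = 3.820 W/m²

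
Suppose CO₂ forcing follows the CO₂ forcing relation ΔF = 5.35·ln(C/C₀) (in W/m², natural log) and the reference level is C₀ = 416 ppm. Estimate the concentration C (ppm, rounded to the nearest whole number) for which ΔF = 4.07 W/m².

Set 5.35 ln(C/416) = 4.07, so ln(C/416) = 4.07/5.35 = 0.76075.
Then C/416 = e^0.76075 = 2.13988, giving C = 416 × 2.13988 = 890.19 ppm.

C ≈ 890 ppm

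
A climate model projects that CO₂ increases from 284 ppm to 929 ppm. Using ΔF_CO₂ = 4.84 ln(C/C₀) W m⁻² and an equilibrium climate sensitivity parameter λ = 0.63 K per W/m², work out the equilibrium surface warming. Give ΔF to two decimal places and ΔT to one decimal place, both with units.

ΔF = 5.74 W/m²; ΔT = 3.6 K

CO₂: 4.84 × ln(929/284) = 4.84 × ln(3.27113) = 4.84 × 1.18514 = 5.7361 W/m².
ΔT = λ ΔF = 0.63 × 5.74 = 3.6162 K.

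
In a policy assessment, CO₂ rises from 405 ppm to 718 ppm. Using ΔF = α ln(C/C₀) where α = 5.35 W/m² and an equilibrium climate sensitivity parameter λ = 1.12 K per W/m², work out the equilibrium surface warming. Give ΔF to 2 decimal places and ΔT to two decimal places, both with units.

CO₂: 5.35 × ln(718/405) = 5.35 × ln(1.77284) = 5.35 × 0.57258 = 3.0633 W/m².
ΔT = λ ΔF = 1.12 × 3.06 = 3.4272 K.

ΔF = 3.06 W/m²; ΔT = 3.43 K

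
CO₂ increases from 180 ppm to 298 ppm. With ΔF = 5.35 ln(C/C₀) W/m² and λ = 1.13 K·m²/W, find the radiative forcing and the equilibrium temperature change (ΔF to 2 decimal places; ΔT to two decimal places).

CO₂: 5.35 × ln(298/180) = 5.35 × ln(1.65556) = 5.35 × 0.50414 = 2.6971 W/m².
ΔT = λ ΔF = 1.13 × 2.70 = 3.0510 K.

ΔF = 2.70 W/m²; ΔT = 3.05 K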